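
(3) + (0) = 3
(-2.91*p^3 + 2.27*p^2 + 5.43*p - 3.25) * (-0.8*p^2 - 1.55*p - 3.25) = 2.328*p^5 + 2.6945*p^4 + 1.595*p^3 - 13.194*p^2 - 12.61*p + 10.5625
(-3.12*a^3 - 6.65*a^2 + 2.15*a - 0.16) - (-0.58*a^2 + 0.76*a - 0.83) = -3.12*a^3 - 6.07*a^2 + 1.39*a + 0.67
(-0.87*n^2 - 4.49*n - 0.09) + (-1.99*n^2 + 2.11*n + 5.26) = -2.86*n^2 - 2.38*n + 5.17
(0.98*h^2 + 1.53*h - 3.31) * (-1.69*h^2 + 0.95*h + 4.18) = -1.6562*h^4 - 1.6547*h^3 + 11.1438*h^2 + 3.2509*h - 13.8358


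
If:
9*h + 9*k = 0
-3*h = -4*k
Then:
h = 0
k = 0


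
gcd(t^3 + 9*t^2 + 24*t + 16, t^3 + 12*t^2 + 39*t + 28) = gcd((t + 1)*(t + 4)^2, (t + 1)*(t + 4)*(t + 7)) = t^2 + 5*t + 4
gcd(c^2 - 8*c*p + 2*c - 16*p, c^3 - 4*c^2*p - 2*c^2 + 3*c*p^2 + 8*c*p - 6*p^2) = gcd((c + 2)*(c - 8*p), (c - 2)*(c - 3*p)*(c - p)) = 1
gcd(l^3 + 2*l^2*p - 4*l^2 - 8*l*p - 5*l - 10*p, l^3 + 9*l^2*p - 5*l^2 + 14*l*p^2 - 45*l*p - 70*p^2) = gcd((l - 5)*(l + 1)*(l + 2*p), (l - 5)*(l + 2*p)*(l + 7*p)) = l^2 + 2*l*p - 5*l - 10*p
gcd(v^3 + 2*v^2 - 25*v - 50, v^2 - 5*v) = v - 5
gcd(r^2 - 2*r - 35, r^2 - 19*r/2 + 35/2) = r - 7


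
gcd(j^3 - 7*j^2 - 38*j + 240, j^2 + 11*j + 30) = j + 6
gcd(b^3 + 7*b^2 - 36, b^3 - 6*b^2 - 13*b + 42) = b^2 + b - 6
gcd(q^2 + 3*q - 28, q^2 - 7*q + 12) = q - 4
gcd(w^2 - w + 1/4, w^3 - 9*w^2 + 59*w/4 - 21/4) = w - 1/2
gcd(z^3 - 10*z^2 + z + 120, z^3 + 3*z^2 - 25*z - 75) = z^2 - 2*z - 15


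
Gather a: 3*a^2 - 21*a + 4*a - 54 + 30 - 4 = 3*a^2 - 17*a - 28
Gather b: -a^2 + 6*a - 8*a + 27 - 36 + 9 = -a^2 - 2*a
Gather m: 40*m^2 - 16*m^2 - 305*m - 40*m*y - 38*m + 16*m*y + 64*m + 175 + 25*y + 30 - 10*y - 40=24*m^2 + m*(-24*y - 279) + 15*y + 165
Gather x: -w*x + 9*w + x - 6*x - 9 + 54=9*w + x*(-w - 5) + 45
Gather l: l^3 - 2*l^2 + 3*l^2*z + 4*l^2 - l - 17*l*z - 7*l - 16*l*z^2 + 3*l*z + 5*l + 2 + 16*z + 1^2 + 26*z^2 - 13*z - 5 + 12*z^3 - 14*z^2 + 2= l^3 + l^2*(3*z + 2) + l*(-16*z^2 - 14*z - 3) + 12*z^3 + 12*z^2 + 3*z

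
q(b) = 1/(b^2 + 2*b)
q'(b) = (-2*b - 2)/(b^2 + 2*b)^2 = 2*(-b - 1)/(b^2*(b + 2)^2)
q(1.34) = 0.22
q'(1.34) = -0.23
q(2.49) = 0.09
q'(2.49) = -0.06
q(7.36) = 0.01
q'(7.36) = -0.00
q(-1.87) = -4.11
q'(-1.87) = 29.44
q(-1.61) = -1.59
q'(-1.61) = 3.09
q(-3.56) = 0.18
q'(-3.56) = 0.17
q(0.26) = 1.70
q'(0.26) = -7.30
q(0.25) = 1.78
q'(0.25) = -7.90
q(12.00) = 0.01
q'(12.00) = 0.00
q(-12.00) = 0.01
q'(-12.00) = 0.00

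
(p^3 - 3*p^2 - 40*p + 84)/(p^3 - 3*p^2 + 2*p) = (p^2 - p - 42)/(p*(p - 1))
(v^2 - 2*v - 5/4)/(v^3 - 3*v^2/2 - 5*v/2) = (v + 1/2)/(v*(v + 1))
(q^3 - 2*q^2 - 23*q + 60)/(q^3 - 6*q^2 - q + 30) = (q^2 + q - 20)/(q^2 - 3*q - 10)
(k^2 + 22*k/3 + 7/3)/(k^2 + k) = (3*k^2 + 22*k + 7)/(3*k*(k + 1))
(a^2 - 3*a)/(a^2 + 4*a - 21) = a/(a + 7)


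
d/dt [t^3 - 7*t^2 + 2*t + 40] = 3*t^2 - 14*t + 2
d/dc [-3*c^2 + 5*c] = 5 - 6*c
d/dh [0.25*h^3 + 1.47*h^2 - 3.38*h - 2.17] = 0.75*h^2 + 2.94*h - 3.38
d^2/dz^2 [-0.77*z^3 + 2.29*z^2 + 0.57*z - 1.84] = 4.58 - 4.62*z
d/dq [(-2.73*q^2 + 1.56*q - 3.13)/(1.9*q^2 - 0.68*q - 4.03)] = (-1.1076*q^2 + 33.8978*q - 8.4152)/(3.61*q^4 - 2.584*q^3 - 14.8516*q^2 + 5.4808*q + 16.2409)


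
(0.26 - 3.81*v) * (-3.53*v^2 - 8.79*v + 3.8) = 13.4493*v^3 + 32.5721*v^2 - 16.7634*v + 0.988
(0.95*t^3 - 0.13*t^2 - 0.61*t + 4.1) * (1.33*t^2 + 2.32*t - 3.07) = 1.2635*t^5 + 2.0311*t^4 - 4.0294*t^3 + 4.4369*t^2 + 11.3847*t - 12.587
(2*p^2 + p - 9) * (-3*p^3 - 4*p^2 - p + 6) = -6*p^5 - 11*p^4 + 21*p^3 + 47*p^2 + 15*p - 54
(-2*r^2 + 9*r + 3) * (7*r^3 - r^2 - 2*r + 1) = -14*r^5 + 65*r^4 + 16*r^3 - 23*r^2 + 3*r + 3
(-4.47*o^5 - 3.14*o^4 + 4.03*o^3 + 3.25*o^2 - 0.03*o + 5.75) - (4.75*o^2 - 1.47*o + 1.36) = -4.47*o^5 - 3.14*o^4 + 4.03*o^3 - 1.5*o^2 + 1.44*o + 4.39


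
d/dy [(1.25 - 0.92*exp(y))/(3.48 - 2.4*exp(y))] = -0.2016*exp(y)/(2.4*exp(y) - 3.48)^2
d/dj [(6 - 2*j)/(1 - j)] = 4/(j - 1)^2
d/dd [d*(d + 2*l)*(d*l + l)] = l*(3*d^2 + 4*d*l + 2*d + 2*l)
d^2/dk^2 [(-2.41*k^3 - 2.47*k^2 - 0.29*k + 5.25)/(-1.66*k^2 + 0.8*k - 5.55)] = (1.4210854715202e-14*k^5 - 33.163292*k^3 - 287.54046*k^2 + 471.20553*k + 244.75605)/(4.574296*k^6 - 6.61344*k^5 + 49.06794*k^4 - 44.7344*k^3 + 164.05245*k^2 - 73.926*k + 170.953875)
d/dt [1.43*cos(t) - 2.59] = -1.43*sin(t)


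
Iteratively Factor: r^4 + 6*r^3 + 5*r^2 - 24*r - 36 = (r - 2)*(r^3 + 8*r^2 + 21*r + 18) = (r - 2)*(r + 3)*(r^2 + 5*r + 6) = (r - 2)*(r + 2)*(r + 3)*(r + 3)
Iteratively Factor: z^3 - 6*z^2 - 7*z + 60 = (z + 3)*(z^2 - 9*z + 20) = (z - 5)*(z + 3)*(z - 4)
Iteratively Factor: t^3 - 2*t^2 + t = (t - 1)*(t^2 - t) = t*(t - 1)*(t - 1)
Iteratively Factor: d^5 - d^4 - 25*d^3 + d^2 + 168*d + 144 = (d - 4)*(d^4 + 3*d^3 - 13*d^2 - 51*d - 36) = (d - 4)*(d + 1)*(d^3 + 2*d^2 - 15*d - 36) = (d - 4)*(d + 1)*(d + 3)*(d^2 - d - 12) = (d - 4)^2*(d + 1)*(d + 3)*(d + 3)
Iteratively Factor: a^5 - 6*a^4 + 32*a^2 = (a + 2)*(a^4 - 8*a^3 + 16*a^2) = (a - 4)*(a + 2)*(a^3 - 4*a^2) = a*(a - 4)*(a + 2)*(a^2 - 4*a) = a^2*(a - 4)*(a + 2)*(a - 4)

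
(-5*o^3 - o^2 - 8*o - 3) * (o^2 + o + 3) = -5*o^5 - 6*o^4 - 24*o^3 - 14*o^2 - 27*o - 9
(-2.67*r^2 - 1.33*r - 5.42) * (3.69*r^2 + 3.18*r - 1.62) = -9.8523*r^4 - 13.3983*r^3 - 19.9038*r^2 - 15.081*r + 8.7804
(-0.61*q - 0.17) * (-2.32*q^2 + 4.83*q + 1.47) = 1.4152*q^3 - 2.5519*q^2 - 1.7178*q - 0.2499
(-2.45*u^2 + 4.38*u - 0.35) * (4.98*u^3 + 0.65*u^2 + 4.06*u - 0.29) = -12.201*u^5 + 20.2199*u^4 - 8.843*u^3 + 18.2658*u^2 - 2.6912*u + 0.1015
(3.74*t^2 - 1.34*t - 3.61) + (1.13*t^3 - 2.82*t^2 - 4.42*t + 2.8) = 1.13*t^3 + 0.92*t^2 - 5.76*t - 0.81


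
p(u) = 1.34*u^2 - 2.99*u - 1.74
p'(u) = 2.68*u - 2.99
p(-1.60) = 6.47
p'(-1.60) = -7.28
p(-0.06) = -1.56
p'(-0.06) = -3.15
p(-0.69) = 0.96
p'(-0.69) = -4.84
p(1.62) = -3.07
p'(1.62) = 1.35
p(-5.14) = 49.03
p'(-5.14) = -16.77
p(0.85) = -3.31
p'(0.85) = -0.71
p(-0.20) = -1.09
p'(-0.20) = -3.53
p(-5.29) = 51.58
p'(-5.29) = -17.17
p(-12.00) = 227.10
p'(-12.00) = -35.15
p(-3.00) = 19.29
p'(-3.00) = -11.03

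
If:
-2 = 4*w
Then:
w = -1/2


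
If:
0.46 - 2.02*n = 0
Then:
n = 0.23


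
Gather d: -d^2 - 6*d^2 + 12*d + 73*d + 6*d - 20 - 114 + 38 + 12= -7*d^2 + 91*d - 84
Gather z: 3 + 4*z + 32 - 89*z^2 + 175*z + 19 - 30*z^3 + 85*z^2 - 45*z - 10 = -30*z^3 - 4*z^2 + 134*z + 44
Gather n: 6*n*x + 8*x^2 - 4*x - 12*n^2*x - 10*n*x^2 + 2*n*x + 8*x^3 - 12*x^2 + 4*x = -12*n^2*x + n*(-10*x^2 + 8*x) + 8*x^3 - 4*x^2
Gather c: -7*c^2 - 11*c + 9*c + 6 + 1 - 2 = -7*c^2 - 2*c + 5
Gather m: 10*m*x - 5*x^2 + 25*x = 10*m*x - 5*x^2 + 25*x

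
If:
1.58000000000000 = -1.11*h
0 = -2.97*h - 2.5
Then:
No Solution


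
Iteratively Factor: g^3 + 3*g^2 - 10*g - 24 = (g + 2)*(g^2 + g - 12) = (g - 3)*(g + 2)*(g + 4)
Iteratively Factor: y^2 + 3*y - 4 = (y - 1)*(y + 4)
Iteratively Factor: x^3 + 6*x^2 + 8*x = (x + 2)*(x^2 + 4*x) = (x + 2)*(x + 4)*(x)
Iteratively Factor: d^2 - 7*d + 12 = (d - 4)*(d - 3)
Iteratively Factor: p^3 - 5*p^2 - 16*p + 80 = (p + 4)*(p^2 - 9*p + 20) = (p - 5)*(p + 4)*(p - 4)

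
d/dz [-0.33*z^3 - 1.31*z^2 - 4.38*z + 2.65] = -0.99*z^2 - 2.62*z - 4.38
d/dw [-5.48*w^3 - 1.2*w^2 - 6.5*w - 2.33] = -16.44*w^2 - 2.4*w - 6.5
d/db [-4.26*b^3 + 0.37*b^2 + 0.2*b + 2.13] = -12.78*b^2 + 0.74*b + 0.2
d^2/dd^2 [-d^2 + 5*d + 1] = -2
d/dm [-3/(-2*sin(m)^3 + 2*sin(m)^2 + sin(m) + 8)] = 3*(-6*sin(m)^2 + 4*sin(m) + 1)*cos(m)/(-2*sin(m)^3 + 2*sin(m)^2 + sin(m) + 8)^2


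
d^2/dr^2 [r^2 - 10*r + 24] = 2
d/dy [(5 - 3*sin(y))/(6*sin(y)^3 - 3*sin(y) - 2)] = 3*(12*sin(y)^3 - 30*sin(y)^2 + 7)*cos(y)/(-6*sin(y)^3 + 3*sin(y) + 2)^2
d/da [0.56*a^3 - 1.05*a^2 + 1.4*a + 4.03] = 1.68*a^2 - 2.1*a + 1.4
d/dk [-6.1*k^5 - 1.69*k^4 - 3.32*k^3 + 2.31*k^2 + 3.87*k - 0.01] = -30.5*k^4 - 6.76*k^3 - 9.96*k^2 + 4.62*k + 3.87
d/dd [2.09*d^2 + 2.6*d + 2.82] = 4.18*d + 2.6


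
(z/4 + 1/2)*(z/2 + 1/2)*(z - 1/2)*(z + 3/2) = z^4/8 + z^3/2 + 17*z^2/32 - z/32 - 3/16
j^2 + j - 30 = (j - 5)*(j + 6)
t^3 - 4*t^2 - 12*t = t*(t - 6)*(t + 2)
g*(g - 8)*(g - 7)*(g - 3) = g^4 - 18*g^3 + 101*g^2 - 168*g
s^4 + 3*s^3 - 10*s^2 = s^2*(s - 2)*(s + 5)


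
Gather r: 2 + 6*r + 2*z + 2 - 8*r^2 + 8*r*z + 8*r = -8*r^2 + r*(8*z + 14) + 2*z + 4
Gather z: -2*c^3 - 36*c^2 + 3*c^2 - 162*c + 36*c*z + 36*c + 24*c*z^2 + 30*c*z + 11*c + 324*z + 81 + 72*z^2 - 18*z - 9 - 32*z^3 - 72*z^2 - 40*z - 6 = -2*c^3 - 33*c^2 + 24*c*z^2 - 115*c - 32*z^3 + z*(66*c + 266) + 66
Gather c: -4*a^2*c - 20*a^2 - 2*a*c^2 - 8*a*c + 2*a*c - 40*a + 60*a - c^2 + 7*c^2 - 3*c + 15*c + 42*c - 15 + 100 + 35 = -20*a^2 + 20*a + c^2*(6 - 2*a) + c*(-4*a^2 - 6*a + 54) + 120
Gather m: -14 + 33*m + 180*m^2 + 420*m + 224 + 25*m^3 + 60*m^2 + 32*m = 25*m^3 + 240*m^2 + 485*m + 210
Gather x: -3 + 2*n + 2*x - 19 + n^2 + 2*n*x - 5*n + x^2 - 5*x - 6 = n^2 - 3*n + x^2 + x*(2*n - 3) - 28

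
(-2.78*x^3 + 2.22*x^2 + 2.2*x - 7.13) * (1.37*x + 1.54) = -3.8086*x^4 - 1.2398*x^3 + 6.4328*x^2 - 6.3801*x - 10.9802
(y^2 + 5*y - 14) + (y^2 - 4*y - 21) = 2*y^2 + y - 35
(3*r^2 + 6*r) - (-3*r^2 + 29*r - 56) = 6*r^2 - 23*r + 56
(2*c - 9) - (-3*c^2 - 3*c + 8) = 3*c^2 + 5*c - 17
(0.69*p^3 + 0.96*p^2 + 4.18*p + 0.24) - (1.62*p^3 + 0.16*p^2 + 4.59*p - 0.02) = -0.93*p^3 + 0.8*p^2 - 0.41*p + 0.26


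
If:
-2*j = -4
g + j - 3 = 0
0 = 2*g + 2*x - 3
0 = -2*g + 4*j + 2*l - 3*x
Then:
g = 1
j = 2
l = -9/4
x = 1/2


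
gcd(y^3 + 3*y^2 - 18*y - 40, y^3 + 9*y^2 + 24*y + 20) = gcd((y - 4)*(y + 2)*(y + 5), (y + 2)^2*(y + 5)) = y^2 + 7*y + 10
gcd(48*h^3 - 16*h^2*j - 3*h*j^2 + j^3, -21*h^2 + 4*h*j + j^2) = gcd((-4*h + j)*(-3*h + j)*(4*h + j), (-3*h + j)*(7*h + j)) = 3*h - j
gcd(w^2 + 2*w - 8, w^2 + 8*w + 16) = w + 4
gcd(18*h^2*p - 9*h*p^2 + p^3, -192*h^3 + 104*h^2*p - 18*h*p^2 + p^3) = -6*h + p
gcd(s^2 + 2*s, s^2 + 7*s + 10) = s + 2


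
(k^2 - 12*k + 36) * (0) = 0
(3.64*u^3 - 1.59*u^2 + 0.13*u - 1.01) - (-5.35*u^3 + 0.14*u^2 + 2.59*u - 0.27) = 8.99*u^3 - 1.73*u^2 - 2.46*u - 0.74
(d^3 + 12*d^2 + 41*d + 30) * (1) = d^3 + 12*d^2 + 41*d + 30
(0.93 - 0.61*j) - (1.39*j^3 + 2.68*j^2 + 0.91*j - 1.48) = -1.39*j^3 - 2.68*j^2 - 1.52*j + 2.41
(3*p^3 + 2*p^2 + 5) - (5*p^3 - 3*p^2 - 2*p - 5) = -2*p^3 + 5*p^2 + 2*p + 10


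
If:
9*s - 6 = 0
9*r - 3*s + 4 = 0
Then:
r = -2/9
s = 2/3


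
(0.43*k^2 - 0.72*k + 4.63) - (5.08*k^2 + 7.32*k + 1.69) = -4.65*k^2 - 8.04*k + 2.94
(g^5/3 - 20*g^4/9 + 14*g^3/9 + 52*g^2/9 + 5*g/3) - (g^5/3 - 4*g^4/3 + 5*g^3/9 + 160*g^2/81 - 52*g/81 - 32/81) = -8*g^4/9 + g^3 + 308*g^2/81 + 187*g/81 + 32/81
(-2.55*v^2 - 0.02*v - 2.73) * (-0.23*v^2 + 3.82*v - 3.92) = 0.5865*v^4 - 9.7364*v^3 + 10.5475*v^2 - 10.3502*v + 10.7016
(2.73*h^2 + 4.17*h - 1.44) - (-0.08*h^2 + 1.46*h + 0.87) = 2.81*h^2 + 2.71*h - 2.31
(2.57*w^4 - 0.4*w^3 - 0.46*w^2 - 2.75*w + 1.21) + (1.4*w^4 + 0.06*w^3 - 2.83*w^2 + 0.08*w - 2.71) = 3.97*w^4 - 0.34*w^3 - 3.29*w^2 - 2.67*w - 1.5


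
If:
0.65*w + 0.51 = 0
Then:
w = -0.78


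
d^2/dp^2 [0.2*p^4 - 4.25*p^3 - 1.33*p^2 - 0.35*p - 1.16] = 2.4*p^2 - 25.5*p - 2.66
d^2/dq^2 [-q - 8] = 0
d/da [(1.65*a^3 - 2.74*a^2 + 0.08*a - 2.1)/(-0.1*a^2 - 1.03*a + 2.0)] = (-0.165*a^4 - 3.399*a^3 + 12.7302*a^2 - 11.38*a - 2.003)/(0.01*a^4 + 0.206*a^3 + 0.6609*a^2 - 4.12*a + 4.0)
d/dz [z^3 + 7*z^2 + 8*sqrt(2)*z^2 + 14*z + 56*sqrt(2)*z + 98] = 3*z^2 + 14*z + 16*sqrt(2)*z + 14 + 56*sqrt(2)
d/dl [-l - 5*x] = -1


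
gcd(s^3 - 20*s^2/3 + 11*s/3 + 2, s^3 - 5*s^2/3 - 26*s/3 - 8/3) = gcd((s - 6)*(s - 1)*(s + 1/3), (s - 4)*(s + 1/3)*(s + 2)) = s + 1/3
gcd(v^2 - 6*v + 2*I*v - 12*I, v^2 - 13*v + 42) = v - 6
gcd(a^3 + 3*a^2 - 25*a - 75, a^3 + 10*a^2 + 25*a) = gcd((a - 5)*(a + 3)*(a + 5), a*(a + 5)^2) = a + 5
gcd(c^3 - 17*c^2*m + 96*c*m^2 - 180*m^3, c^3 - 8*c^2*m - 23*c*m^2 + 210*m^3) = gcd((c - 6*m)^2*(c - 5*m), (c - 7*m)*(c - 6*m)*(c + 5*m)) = c - 6*m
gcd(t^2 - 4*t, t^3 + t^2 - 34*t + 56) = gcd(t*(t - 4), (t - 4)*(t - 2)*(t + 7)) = t - 4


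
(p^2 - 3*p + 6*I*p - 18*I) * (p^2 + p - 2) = p^4 - 2*p^3 + 6*I*p^3 - 5*p^2 - 12*I*p^2 + 6*p - 30*I*p + 36*I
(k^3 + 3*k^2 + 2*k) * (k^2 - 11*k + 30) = k^5 - 8*k^4 - k^3 + 68*k^2 + 60*k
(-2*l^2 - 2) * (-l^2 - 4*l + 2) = 2*l^4 + 8*l^3 - 2*l^2 + 8*l - 4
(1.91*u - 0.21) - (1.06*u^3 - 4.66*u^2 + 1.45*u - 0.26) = -1.06*u^3 + 4.66*u^2 + 0.46*u + 0.05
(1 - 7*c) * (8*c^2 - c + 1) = -56*c^3 + 15*c^2 - 8*c + 1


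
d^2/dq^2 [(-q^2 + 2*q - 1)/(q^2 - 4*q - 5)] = 4*(-q^3 - 9*q^2 + 21*q - 43)/(q^6 - 12*q^5 + 33*q^4 + 56*q^3 - 165*q^2 - 300*q - 125)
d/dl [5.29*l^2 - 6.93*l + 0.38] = 10.58*l - 6.93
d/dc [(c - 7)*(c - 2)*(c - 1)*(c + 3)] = 4*c^3 - 21*c^2 - 14*c + 55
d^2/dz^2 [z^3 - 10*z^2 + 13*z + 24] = 6*z - 20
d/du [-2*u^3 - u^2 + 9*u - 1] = -6*u^2 - 2*u + 9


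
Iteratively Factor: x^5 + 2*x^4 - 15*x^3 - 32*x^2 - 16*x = (x - 4)*(x^4 + 6*x^3 + 9*x^2 + 4*x) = (x - 4)*(x + 1)*(x^3 + 5*x^2 + 4*x) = (x - 4)*(x + 1)*(x + 4)*(x^2 + x) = (x - 4)*(x + 1)^2*(x + 4)*(x)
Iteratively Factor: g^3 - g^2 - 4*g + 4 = (g - 2)*(g^2 + g - 2) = (g - 2)*(g - 1)*(g + 2)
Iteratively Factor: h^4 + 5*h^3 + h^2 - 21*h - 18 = (h + 3)*(h^3 + 2*h^2 - 5*h - 6) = (h - 2)*(h + 3)*(h^2 + 4*h + 3) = (h - 2)*(h + 3)^2*(h + 1)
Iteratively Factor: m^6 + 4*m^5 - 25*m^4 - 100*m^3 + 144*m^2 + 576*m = (m + 3)*(m^5 + m^4 - 28*m^3 - 16*m^2 + 192*m) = m*(m + 3)*(m^4 + m^3 - 28*m^2 - 16*m + 192) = m*(m + 3)*(m + 4)*(m^3 - 3*m^2 - 16*m + 48) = m*(m + 3)*(m + 4)^2*(m^2 - 7*m + 12) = m*(m - 3)*(m + 3)*(m + 4)^2*(m - 4)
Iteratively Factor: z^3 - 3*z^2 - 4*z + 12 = (z - 3)*(z^2 - 4) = (z - 3)*(z - 2)*(z + 2)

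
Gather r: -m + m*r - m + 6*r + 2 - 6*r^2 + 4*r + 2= -2*m - 6*r^2 + r*(m + 10) + 4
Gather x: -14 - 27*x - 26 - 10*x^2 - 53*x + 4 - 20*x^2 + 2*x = -30*x^2 - 78*x - 36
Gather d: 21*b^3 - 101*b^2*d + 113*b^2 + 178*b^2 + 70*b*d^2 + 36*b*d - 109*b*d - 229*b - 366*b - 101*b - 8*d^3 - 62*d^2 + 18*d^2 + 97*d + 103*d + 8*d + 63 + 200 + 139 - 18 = 21*b^3 + 291*b^2 - 696*b - 8*d^3 + d^2*(70*b - 44) + d*(-101*b^2 - 73*b + 208) + 384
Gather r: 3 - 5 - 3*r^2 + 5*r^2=2*r^2 - 2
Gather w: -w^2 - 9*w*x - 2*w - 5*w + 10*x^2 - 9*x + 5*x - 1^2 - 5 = -w^2 + w*(-9*x - 7) + 10*x^2 - 4*x - 6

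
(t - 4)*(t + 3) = t^2 - t - 12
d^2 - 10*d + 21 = (d - 7)*(d - 3)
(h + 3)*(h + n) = h^2 + h*n + 3*h + 3*n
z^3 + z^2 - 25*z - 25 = (z - 5)*(z + 1)*(z + 5)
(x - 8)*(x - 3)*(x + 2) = x^3 - 9*x^2 + 2*x + 48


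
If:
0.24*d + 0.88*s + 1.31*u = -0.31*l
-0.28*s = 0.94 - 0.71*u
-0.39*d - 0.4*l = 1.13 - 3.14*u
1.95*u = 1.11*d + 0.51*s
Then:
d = 1.93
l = 0.48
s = -1.68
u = 0.66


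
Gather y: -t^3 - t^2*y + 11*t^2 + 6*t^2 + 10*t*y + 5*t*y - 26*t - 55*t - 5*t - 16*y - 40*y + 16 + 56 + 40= -t^3 + 17*t^2 - 86*t + y*(-t^2 + 15*t - 56) + 112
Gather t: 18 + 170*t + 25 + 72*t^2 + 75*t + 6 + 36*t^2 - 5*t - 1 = 108*t^2 + 240*t + 48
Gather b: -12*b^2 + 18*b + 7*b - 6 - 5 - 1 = -12*b^2 + 25*b - 12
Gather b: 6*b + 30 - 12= 6*b + 18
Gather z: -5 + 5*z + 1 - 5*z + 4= 0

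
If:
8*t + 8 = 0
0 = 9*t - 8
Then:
No Solution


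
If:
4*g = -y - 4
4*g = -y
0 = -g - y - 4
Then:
No Solution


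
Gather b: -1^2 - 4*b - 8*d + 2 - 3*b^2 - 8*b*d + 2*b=-3*b^2 + b*(-8*d - 2) - 8*d + 1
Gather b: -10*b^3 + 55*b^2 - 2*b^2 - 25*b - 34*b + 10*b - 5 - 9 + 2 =-10*b^3 + 53*b^2 - 49*b - 12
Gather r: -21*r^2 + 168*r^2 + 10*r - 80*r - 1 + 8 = 147*r^2 - 70*r + 7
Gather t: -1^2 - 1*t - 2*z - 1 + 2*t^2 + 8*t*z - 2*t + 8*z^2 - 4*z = 2*t^2 + t*(8*z - 3) + 8*z^2 - 6*z - 2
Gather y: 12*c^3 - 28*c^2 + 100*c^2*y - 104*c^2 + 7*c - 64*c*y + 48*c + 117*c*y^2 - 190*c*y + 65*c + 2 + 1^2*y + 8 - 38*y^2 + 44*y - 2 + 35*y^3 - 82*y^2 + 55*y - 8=12*c^3 - 132*c^2 + 120*c + 35*y^3 + y^2*(117*c - 120) + y*(100*c^2 - 254*c + 100)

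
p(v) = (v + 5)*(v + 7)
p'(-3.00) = 6.00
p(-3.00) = 8.00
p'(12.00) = 36.00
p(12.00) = 323.00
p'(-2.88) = 6.24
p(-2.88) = 8.73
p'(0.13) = 12.26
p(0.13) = 36.58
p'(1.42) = 14.84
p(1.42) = 54.06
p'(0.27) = 12.54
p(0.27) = 38.31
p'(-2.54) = 6.92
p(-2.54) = 10.97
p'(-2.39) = 7.22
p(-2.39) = 12.03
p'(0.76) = 13.52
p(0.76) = 44.70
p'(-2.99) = 6.02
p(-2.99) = 8.06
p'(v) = 2*v + 12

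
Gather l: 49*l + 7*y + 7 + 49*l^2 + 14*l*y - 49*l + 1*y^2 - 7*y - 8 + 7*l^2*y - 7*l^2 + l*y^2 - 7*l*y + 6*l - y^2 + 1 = l^2*(7*y + 42) + l*(y^2 + 7*y + 6)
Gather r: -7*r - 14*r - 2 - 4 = -21*r - 6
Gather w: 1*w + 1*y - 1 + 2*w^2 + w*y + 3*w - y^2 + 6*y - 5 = 2*w^2 + w*(y + 4) - y^2 + 7*y - 6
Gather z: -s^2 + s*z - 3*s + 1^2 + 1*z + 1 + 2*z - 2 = -s^2 - 3*s + z*(s + 3)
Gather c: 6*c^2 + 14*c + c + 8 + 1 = 6*c^2 + 15*c + 9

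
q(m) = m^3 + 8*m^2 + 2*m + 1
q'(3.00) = 77.00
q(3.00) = 106.00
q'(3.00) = 77.00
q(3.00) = 106.00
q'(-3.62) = -16.61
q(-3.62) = 51.16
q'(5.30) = 171.07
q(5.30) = 385.20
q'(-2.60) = -19.32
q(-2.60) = 32.30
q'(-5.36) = 2.43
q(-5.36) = 66.13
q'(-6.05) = 15.01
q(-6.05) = 60.27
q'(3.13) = 81.47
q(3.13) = 116.30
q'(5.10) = 161.63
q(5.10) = 351.93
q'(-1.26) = -13.40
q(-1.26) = 9.18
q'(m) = 3*m^2 + 16*m + 2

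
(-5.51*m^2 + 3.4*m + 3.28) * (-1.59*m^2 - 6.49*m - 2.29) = 8.7609*m^4 + 30.3539*m^3 - 14.6633*m^2 - 29.0732*m - 7.5112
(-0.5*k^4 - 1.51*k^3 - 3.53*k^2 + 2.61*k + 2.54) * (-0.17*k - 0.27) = 0.085*k^5 + 0.3917*k^4 + 1.0078*k^3 + 0.5094*k^2 - 1.1365*k - 0.6858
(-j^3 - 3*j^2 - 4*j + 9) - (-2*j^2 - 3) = -j^3 - j^2 - 4*j + 12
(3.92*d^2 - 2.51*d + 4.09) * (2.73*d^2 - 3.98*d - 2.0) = 10.7016*d^4 - 22.4539*d^3 + 13.3155*d^2 - 11.2582*d - 8.18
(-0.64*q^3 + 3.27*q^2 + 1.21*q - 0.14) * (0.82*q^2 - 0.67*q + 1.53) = -0.5248*q^5 + 3.1102*q^4 - 2.1779*q^3 + 4.0776*q^2 + 1.9451*q - 0.2142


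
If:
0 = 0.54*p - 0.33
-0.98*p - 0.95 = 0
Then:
No Solution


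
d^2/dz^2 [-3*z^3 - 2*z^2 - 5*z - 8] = -18*z - 4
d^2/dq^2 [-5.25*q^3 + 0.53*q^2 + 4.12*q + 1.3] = 1.06 - 31.5*q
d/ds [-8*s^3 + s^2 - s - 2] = -24*s^2 + 2*s - 1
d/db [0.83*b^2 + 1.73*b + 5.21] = 1.66*b + 1.73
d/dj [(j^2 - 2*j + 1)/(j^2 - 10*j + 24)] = 2*(-4*j^2 + 23*j - 19)/(j^4 - 20*j^3 + 148*j^2 - 480*j + 576)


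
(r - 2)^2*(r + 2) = r^3 - 2*r^2 - 4*r + 8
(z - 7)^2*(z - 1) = z^3 - 15*z^2 + 63*z - 49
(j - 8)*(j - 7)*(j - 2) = j^3 - 17*j^2 + 86*j - 112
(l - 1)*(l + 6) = l^2 + 5*l - 6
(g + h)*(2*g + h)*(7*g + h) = 14*g^3 + 23*g^2*h + 10*g*h^2 + h^3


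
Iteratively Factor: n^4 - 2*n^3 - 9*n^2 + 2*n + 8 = (n + 2)*(n^3 - 4*n^2 - n + 4) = (n - 1)*(n + 2)*(n^2 - 3*n - 4) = (n - 1)*(n + 1)*(n + 2)*(n - 4)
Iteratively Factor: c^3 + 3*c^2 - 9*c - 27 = (c - 3)*(c^2 + 6*c + 9) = (c - 3)*(c + 3)*(c + 3)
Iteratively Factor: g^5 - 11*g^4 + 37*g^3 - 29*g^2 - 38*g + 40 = (g + 1)*(g^4 - 12*g^3 + 49*g^2 - 78*g + 40) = (g - 4)*(g + 1)*(g^3 - 8*g^2 + 17*g - 10) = (g - 4)*(g - 1)*(g + 1)*(g^2 - 7*g + 10) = (g - 4)*(g - 2)*(g - 1)*(g + 1)*(g - 5)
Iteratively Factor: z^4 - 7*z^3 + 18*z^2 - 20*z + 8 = (z - 1)*(z^3 - 6*z^2 + 12*z - 8) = (z - 2)*(z - 1)*(z^2 - 4*z + 4) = (z - 2)^2*(z - 1)*(z - 2)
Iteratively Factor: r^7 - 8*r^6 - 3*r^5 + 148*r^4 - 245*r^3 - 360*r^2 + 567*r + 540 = (r + 1)*(r^6 - 9*r^5 + 6*r^4 + 142*r^3 - 387*r^2 + 27*r + 540) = (r - 3)*(r + 1)*(r^5 - 6*r^4 - 12*r^3 + 106*r^2 - 69*r - 180) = (r - 5)*(r - 3)*(r + 1)*(r^4 - r^3 - 17*r^2 + 21*r + 36) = (r - 5)*(r - 3)^2*(r + 1)*(r^3 + 2*r^2 - 11*r - 12) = (r - 5)*(r - 3)^2*(r + 1)*(r + 4)*(r^2 - 2*r - 3) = (r - 5)*(r - 3)^3*(r + 1)*(r + 4)*(r + 1)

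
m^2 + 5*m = m*(m + 5)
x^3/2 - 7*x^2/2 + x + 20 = (x/2 + 1)*(x - 5)*(x - 4)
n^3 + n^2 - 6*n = n*(n - 2)*(n + 3)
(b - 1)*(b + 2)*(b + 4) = b^3 + 5*b^2 + 2*b - 8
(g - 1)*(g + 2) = g^2 + g - 2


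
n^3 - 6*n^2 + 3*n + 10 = (n - 5)*(n - 2)*(n + 1)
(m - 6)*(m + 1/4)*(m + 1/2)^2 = m^4 - 19*m^3/4 - 7*m^2 - 47*m/16 - 3/8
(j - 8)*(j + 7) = j^2 - j - 56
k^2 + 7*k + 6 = (k + 1)*(k + 6)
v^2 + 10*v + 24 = (v + 4)*(v + 6)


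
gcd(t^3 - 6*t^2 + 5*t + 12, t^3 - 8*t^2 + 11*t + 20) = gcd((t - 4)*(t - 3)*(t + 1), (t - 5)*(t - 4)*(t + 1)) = t^2 - 3*t - 4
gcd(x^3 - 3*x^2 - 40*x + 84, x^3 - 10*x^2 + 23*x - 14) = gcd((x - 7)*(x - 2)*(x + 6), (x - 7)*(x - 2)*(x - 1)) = x^2 - 9*x + 14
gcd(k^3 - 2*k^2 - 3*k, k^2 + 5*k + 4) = k + 1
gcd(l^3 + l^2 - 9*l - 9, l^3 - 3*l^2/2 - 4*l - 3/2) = l^2 - 2*l - 3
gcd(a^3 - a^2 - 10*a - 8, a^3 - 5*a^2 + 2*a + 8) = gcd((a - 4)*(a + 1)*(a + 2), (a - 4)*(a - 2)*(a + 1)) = a^2 - 3*a - 4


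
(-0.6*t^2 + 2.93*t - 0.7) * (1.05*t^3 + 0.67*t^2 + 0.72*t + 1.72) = -0.63*t^5 + 2.6745*t^4 + 0.7961*t^3 + 0.6086*t^2 + 4.5356*t - 1.204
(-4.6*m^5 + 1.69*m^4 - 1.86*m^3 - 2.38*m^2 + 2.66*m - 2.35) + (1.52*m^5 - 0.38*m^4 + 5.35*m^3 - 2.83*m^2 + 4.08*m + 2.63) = -3.08*m^5 + 1.31*m^4 + 3.49*m^3 - 5.21*m^2 + 6.74*m + 0.28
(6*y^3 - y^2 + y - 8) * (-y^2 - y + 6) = -6*y^5 - 5*y^4 + 36*y^3 + y^2 + 14*y - 48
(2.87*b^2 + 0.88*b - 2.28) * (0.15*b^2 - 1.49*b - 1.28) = 0.4305*b^4 - 4.1443*b^3 - 5.3268*b^2 + 2.2708*b + 2.9184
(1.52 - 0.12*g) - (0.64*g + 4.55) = -0.76*g - 3.03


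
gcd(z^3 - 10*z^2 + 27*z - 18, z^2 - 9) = z - 3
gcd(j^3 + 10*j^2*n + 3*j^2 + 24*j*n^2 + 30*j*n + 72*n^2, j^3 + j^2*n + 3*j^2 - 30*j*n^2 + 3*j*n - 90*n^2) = j^2 + 6*j*n + 3*j + 18*n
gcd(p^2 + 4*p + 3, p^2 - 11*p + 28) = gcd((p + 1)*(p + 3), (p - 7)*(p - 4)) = 1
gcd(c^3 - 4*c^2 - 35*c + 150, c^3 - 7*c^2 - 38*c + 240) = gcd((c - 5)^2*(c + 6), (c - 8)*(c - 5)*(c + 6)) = c^2 + c - 30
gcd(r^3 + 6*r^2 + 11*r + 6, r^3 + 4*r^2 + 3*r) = r^2 + 4*r + 3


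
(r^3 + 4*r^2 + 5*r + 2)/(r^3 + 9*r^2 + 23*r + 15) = (r^2 + 3*r + 2)/(r^2 + 8*r + 15)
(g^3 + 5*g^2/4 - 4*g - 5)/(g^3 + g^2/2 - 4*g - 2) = (4*g + 5)/(2*(2*g + 1))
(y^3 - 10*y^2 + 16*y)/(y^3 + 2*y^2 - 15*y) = (y^2 - 10*y + 16)/(y^2 + 2*y - 15)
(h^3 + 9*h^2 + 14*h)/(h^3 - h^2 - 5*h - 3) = h*(h^2 + 9*h + 14)/(h^3 - h^2 - 5*h - 3)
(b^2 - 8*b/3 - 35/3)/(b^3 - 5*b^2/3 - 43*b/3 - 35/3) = 1/(b + 1)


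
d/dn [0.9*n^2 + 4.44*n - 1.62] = 1.8*n + 4.44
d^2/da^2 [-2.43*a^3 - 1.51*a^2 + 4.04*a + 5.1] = -14.58*a - 3.02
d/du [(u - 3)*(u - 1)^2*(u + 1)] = 4*u^3 - 12*u^2 + 4*u + 4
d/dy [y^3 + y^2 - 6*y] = 3*y^2 + 2*y - 6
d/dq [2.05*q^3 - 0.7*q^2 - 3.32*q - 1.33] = 6.15*q^2 - 1.4*q - 3.32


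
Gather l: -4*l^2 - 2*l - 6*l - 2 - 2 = -4*l^2 - 8*l - 4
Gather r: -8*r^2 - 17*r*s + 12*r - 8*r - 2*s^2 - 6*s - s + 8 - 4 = -8*r^2 + r*(4 - 17*s) - 2*s^2 - 7*s + 4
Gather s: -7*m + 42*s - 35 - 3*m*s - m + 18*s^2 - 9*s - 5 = -8*m + 18*s^2 + s*(33 - 3*m) - 40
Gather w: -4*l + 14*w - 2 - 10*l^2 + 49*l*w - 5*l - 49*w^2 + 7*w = -10*l^2 - 9*l - 49*w^2 + w*(49*l + 21) - 2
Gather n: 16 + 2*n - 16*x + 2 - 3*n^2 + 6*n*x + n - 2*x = -3*n^2 + n*(6*x + 3) - 18*x + 18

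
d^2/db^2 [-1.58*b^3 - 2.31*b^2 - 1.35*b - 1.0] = -9.48*b - 4.62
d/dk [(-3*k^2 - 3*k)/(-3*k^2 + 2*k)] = -15/(9*k^2 - 12*k + 4)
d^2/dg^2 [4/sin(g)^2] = 8*(cos(2*g) + 2)/sin(g)^4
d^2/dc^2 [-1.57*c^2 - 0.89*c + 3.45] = -3.14000000000000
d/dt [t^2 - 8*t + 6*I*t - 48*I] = 2*t - 8 + 6*I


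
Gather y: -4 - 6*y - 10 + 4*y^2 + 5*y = 4*y^2 - y - 14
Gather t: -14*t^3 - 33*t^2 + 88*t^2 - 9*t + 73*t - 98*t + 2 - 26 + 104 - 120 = -14*t^3 + 55*t^2 - 34*t - 40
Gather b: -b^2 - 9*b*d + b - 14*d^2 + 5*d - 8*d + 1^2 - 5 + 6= -b^2 + b*(1 - 9*d) - 14*d^2 - 3*d + 2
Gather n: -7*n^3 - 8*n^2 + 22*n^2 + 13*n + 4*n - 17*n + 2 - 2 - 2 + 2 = -7*n^3 + 14*n^2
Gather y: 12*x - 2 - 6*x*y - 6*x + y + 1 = 6*x + y*(1 - 6*x) - 1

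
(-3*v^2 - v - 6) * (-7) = 21*v^2 + 7*v + 42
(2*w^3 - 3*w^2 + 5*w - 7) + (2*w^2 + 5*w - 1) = 2*w^3 - w^2 + 10*w - 8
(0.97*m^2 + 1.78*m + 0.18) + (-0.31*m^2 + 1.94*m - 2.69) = 0.66*m^2 + 3.72*m - 2.51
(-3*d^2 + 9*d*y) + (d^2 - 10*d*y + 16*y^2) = -2*d^2 - d*y + 16*y^2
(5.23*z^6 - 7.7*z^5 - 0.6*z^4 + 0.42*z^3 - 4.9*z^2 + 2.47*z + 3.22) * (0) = 0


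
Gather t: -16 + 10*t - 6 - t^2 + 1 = -t^2 + 10*t - 21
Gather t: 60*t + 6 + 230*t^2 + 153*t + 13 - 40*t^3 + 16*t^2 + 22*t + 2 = -40*t^3 + 246*t^2 + 235*t + 21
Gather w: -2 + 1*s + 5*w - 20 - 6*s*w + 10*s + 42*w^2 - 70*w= 11*s + 42*w^2 + w*(-6*s - 65) - 22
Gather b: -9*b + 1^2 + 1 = 2 - 9*b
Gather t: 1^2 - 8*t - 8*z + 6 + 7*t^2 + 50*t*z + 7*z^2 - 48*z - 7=7*t^2 + t*(50*z - 8) + 7*z^2 - 56*z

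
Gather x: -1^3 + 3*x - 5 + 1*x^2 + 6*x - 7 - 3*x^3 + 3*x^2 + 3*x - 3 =-3*x^3 + 4*x^2 + 12*x - 16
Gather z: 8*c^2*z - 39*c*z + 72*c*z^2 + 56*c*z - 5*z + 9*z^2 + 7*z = z^2*(72*c + 9) + z*(8*c^2 + 17*c + 2)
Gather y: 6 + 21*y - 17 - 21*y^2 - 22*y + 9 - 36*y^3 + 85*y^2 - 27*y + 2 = -36*y^3 + 64*y^2 - 28*y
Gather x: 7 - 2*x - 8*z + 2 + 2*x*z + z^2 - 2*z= x*(2*z - 2) + z^2 - 10*z + 9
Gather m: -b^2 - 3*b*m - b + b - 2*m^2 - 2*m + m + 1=-b^2 - 2*m^2 + m*(-3*b - 1) + 1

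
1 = 1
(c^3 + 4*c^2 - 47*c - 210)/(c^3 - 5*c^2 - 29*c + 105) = (c + 6)/(c - 3)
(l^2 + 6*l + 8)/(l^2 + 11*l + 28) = (l + 2)/(l + 7)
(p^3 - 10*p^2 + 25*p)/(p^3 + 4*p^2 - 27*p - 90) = p*(p - 5)/(p^2 + 9*p + 18)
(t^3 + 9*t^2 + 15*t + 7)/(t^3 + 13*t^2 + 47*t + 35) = (t + 1)/(t + 5)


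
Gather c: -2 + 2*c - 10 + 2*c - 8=4*c - 20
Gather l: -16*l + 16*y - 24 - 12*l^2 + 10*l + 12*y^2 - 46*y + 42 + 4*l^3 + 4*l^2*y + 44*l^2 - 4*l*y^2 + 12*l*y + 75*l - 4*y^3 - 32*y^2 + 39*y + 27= 4*l^3 + l^2*(4*y + 32) + l*(-4*y^2 + 12*y + 69) - 4*y^3 - 20*y^2 + 9*y + 45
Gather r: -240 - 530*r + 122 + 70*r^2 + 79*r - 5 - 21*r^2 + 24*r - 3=49*r^2 - 427*r - 126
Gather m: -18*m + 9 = 9 - 18*m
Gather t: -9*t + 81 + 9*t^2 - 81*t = 9*t^2 - 90*t + 81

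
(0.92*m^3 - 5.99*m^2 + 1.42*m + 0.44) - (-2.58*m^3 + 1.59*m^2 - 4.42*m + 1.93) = 3.5*m^3 - 7.58*m^2 + 5.84*m - 1.49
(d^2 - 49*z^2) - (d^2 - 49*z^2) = 0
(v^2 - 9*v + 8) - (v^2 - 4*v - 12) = 20 - 5*v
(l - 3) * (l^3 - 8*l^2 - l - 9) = l^4 - 11*l^3 + 23*l^2 - 6*l + 27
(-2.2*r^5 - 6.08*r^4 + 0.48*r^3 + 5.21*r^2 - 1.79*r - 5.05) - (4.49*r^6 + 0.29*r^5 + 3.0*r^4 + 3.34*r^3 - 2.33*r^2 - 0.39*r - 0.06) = -4.49*r^6 - 2.49*r^5 - 9.08*r^4 - 2.86*r^3 + 7.54*r^2 - 1.4*r - 4.99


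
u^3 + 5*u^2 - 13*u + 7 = (u - 1)^2*(u + 7)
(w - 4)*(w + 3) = w^2 - w - 12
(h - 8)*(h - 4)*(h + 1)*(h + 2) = h^4 - 9*h^3 - 2*h^2 + 72*h + 64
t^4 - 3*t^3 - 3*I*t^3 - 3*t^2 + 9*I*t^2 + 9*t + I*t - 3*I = (t - 3)*(t - I)^3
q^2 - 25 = (q - 5)*(q + 5)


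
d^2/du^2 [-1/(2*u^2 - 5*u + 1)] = 2*(4*u^2 - 10*u - (4*u - 5)^2 + 2)/(2*u^2 - 5*u + 1)^3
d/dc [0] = 0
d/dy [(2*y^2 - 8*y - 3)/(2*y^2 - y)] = (14*y^2 + 12*y - 3)/(y^2*(4*y^2 - 4*y + 1))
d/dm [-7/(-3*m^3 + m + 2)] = 7*(1 - 9*m^2)/(-3*m^3 + m + 2)^2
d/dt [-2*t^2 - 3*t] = -4*t - 3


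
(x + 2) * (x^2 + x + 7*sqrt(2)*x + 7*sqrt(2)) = x^3 + 3*x^2 + 7*sqrt(2)*x^2 + 2*x + 21*sqrt(2)*x + 14*sqrt(2)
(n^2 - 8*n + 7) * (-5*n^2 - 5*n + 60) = -5*n^4 + 35*n^3 + 65*n^2 - 515*n + 420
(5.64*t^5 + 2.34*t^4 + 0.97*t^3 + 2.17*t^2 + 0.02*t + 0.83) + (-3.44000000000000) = 5.64*t^5 + 2.34*t^4 + 0.97*t^3 + 2.17*t^2 + 0.02*t - 2.61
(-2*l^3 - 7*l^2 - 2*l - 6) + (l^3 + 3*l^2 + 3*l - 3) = -l^3 - 4*l^2 + l - 9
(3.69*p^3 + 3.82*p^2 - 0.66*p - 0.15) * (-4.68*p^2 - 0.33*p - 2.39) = -17.2692*p^5 - 19.0953*p^4 - 6.9909*p^3 - 8.21*p^2 + 1.6269*p + 0.3585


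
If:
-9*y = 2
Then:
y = -2/9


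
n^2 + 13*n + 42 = (n + 6)*(n + 7)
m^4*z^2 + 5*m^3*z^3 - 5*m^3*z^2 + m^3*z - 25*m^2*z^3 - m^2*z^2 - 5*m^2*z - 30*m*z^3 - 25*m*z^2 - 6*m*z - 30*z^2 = (m - 6)*(m + 5*z)*(m*z + 1)*(m*z + z)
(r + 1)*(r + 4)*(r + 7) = r^3 + 12*r^2 + 39*r + 28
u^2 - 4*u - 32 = (u - 8)*(u + 4)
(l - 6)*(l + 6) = l^2 - 36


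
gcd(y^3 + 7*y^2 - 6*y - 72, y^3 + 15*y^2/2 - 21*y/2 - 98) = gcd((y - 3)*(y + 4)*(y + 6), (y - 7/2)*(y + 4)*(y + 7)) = y + 4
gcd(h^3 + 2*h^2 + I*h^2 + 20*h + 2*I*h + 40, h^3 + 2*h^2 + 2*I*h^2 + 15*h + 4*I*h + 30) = h^2 + h*(2 + 5*I) + 10*I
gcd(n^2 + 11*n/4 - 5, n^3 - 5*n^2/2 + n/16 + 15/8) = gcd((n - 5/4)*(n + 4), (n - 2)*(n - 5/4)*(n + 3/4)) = n - 5/4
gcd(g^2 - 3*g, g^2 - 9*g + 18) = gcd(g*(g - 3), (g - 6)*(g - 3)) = g - 3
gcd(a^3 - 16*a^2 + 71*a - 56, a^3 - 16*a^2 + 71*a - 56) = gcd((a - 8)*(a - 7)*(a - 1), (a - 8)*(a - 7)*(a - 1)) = a^3 - 16*a^2 + 71*a - 56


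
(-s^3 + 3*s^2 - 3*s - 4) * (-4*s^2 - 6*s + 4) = 4*s^5 - 6*s^4 - 10*s^3 + 46*s^2 + 12*s - 16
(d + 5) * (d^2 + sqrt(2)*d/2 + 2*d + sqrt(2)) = d^3 + sqrt(2)*d^2/2 + 7*d^2 + 7*sqrt(2)*d/2 + 10*d + 5*sqrt(2)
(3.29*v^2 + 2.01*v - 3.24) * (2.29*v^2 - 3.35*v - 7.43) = 7.5341*v^4 - 6.4186*v^3 - 38.5978*v^2 - 4.0803*v + 24.0732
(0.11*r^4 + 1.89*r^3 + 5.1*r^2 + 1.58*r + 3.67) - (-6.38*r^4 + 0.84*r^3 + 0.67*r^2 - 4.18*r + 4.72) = 6.49*r^4 + 1.05*r^3 + 4.43*r^2 + 5.76*r - 1.05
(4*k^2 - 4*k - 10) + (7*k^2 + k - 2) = 11*k^2 - 3*k - 12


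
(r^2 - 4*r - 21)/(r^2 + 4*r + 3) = (r - 7)/(r + 1)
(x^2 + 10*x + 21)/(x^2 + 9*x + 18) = (x + 7)/(x + 6)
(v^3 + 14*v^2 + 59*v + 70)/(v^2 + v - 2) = (v^2 + 12*v + 35)/(v - 1)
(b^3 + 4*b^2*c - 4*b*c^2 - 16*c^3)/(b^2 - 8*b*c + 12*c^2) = (b^2 + 6*b*c + 8*c^2)/(b - 6*c)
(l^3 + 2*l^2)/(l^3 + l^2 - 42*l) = l*(l + 2)/(l^2 + l - 42)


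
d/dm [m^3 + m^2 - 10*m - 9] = 3*m^2 + 2*m - 10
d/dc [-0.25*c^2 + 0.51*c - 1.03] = 0.51 - 0.5*c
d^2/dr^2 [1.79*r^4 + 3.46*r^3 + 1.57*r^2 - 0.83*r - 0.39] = 21.48*r^2 + 20.76*r + 3.14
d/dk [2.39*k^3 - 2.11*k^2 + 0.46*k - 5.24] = 7.17*k^2 - 4.22*k + 0.46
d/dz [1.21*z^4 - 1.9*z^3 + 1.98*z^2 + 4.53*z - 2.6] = 4.84*z^3 - 5.7*z^2 + 3.96*z + 4.53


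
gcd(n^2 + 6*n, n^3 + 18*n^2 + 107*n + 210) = n + 6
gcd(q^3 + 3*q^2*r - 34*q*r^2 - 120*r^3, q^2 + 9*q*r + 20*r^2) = q^2 + 9*q*r + 20*r^2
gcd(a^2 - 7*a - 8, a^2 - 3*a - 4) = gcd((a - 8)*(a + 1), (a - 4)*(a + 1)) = a + 1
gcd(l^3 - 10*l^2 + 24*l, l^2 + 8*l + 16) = 1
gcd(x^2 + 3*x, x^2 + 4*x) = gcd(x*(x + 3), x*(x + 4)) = x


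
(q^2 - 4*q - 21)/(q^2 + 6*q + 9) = (q - 7)/(q + 3)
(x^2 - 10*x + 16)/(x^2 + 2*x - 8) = (x - 8)/(x + 4)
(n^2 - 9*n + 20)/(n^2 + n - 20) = (n - 5)/(n + 5)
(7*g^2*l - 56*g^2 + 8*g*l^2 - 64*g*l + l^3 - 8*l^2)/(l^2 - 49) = (7*g^2*l - 56*g^2 + 8*g*l^2 - 64*g*l + l^3 - 8*l^2)/(l^2 - 49)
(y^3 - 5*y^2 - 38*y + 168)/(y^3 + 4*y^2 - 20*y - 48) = (y - 7)/(y + 2)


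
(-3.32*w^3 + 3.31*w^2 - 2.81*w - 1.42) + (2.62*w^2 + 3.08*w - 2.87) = -3.32*w^3 + 5.93*w^2 + 0.27*w - 4.29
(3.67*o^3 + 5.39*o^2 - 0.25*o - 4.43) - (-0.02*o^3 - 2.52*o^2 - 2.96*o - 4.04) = 3.69*o^3 + 7.91*o^2 + 2.71*o - 0.39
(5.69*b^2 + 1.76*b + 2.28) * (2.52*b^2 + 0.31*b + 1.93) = 14.3388*b^4 + 6.1991*b^3 + 17.2729*b^2 + 4.1036*b + 4.4004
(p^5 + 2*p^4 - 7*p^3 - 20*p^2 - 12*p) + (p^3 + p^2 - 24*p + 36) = p^5 + 2*p^4 - 6*p^3 - 19*p^2 - 36*p + 36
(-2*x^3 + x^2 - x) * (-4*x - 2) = 8*x^4 + 2*x^2 + 2*x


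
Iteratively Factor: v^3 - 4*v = (v)*(v^2 - 4) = v*(v - 2)*(v + 2)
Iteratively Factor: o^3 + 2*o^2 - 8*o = (o)*(o^2 + 2*o - 8) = o*(o + 4)*(o - 2)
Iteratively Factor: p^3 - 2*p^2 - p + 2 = (p + 1)*(p^2 - 3*p + 2) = (p - 1)*(p + 1)*(p - 2)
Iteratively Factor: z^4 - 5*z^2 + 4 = (z + 1)*(z^3 - z^2 - 4*z + 4) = (z + 1)*(z + 2)*(z^2 - 3*z + 2) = (z - 1)*(z + 1)*(z + 2)*(z - 2)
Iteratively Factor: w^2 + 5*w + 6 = (w + 2)*(w + 3)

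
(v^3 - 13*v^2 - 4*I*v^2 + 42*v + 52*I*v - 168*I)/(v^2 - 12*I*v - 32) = (v^2 - 13*v + 42)/(v - 8*I)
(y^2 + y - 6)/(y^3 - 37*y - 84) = (y - 2)/(y^2 - 3*y - 28)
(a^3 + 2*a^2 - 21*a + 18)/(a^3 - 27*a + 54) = (a - 1)/(a - 3)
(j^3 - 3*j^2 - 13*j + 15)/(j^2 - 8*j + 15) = (j^2 + 2*j - 3)/(j - 3)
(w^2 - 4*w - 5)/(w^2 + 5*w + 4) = (w - 5)/(w + 4)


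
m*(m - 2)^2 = m^3 - 4*m^2 + 4*m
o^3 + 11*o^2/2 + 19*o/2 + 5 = (o + 1)*(o + 2)*(o + 5/2)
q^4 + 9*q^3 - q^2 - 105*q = q*(q - 3)*(q + 5)*(q + 7)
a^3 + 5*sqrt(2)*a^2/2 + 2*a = a*(a + sqrt(2)/2)*(a + 2*sqrt(2))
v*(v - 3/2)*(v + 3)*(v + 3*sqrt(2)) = v^4 + 3*v^3/2 + 3*sqrt(2)*v^3 - 9*v^2/2 + 9*sqrt(2)*v^2/2 - 27*sqrt(2)*v/2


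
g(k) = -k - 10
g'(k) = -1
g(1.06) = -11.06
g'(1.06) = -1.00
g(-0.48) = -9.52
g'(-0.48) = -1.00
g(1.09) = -11.09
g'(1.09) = -1.00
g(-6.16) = -3.84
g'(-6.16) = -1.00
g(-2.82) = -7.18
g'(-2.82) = -1.00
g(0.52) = -10.52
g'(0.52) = -1.00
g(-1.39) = -8.61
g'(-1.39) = -1.00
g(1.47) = -11.47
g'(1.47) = -1.00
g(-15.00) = 5.00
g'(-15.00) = -1.00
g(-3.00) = -7.00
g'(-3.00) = -1.00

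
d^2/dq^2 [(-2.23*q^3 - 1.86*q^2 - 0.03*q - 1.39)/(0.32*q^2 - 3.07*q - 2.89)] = (2.22044604925031e-16*q^5 - 49.820334*q^3 - 129.886158*q^2 - 103.724346*q - 59.30964)/(0.032768*q^6 - 0.943104*q^5 + 8.160096*q^4 - 11.899627*q^3 - 73.695867*q^2 - 76.922841*q - 24.137569)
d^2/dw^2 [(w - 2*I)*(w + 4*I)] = 2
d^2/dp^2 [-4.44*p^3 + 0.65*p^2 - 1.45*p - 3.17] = 1.3 - 26.64*p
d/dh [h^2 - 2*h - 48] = 2*h - 2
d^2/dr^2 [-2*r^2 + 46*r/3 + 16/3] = -4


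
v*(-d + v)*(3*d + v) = -3*d^2*v + 2*d*v^2 + v^3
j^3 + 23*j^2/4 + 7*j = j*(j + 7/4)*(j + 4)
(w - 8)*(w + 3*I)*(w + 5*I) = w^3 - 8*w^2 + 8*I*w^2 - 15*w - 64*I*w + 120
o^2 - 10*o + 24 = (o - 6)*(o - 4)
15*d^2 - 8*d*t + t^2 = (-5*d + t)*(-3*d + t)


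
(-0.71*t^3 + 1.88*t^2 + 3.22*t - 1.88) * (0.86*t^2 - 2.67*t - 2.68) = -0.6106*t^5 + 3.5125*t^4 - 0.347599999999999*t^3 - 15.2526*t^2 - 3.61*t + 5.0384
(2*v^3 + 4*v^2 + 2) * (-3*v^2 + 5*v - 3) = -6*v^5 - 2*v^4 + 14*v^3 - 18*v^2 + 10*v - 6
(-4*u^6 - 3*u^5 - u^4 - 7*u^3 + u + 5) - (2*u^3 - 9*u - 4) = -4*u^6 - 3*u^5 - u^4 - 9*u^3 + 10*u + 9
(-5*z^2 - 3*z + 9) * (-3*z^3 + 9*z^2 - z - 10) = 15*z^5 - 36*z^4 - 49*z^3 + 134*z^2 + 21*z - 90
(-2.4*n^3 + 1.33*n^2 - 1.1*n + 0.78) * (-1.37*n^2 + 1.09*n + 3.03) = 3.288*n^5 - 4.4381*n^4 - 4.3153*n^3 + 1.7623*n^2 - 2.4828*n + 2.3634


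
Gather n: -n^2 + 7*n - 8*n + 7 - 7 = -n^2 - n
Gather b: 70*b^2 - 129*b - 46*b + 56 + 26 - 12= 70*b^2 - 175*b + 70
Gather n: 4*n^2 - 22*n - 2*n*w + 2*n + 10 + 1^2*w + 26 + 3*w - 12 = 4*n^2 + n*(-2*w - 20) + 4*w + 24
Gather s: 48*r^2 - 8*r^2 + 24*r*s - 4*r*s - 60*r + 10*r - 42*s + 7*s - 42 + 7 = 40*r^2 - 50*r + s*(20*r - 35) - 35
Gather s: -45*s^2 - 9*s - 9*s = -45*s^2 - 18*s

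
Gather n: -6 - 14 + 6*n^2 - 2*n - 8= 6*n^2 - 2*n - 28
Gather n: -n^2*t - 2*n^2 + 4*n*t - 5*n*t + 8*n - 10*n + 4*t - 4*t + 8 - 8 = n^2*(-t - 2) + n*(-t - 2)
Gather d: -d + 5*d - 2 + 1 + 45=4*d + 44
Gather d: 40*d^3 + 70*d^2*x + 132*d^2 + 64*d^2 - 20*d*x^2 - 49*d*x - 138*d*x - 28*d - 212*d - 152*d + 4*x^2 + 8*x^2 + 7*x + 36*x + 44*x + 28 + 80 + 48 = 40*d^3 + d^2*(70*x + 196) + d*(-20*x^2 - 187*x - 392) + 12*x^2 + 87*x + 156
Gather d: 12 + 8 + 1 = 21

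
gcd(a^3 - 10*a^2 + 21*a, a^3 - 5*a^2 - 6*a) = a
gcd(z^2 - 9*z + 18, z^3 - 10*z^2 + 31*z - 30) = z - 3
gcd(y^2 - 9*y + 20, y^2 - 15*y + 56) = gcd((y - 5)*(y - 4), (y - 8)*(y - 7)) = 1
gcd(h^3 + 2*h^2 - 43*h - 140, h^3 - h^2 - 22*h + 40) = h + 5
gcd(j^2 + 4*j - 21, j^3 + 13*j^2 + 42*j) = j + 7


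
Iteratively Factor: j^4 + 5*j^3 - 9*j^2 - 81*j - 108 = (j + 3)*(j^3 + 2*j^2 - 15*j - 36) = (j - 4)*(j + 3)*(j^2 + 6*j + 9) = (j - 4)*(j + 3)^2*(j + 3)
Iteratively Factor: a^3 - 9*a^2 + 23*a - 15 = (a - 1)*(a^2 - 8*a + 15) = (a - 3)*(a - 1)*(a - 5)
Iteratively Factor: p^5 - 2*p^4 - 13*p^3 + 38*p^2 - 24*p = (p - 1)*(p^4 - p^3 - 14*p^2 + 24*p) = p*(p - 1)*(p^3 - p^2 - 14*p + 24) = p*(p - 3)*(p - 1)*(p^2 + 2*p - 8) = p*(p - 3)*(p - 1)*(p + 4)*(p - 2)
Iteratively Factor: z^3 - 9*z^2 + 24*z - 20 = (z - 5)*(z^2 - 4*z + 4) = (z - 5)*(z - 2)*(z - 2)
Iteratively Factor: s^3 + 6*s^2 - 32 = (s - 2)*(s^2 + 8*s + 16) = (s - 2)*(s + 4)*(s + 4)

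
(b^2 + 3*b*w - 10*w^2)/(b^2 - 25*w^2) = (-b + 2*w)/(-b + 5*w)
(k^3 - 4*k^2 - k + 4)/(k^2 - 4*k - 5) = (k^2 - 5*k + 4)/(k - 5)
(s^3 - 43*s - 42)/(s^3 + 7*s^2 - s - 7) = (s^2 - s - 42)/(s^2 + 6*s - 7)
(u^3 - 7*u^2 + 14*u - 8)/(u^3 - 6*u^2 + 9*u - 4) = (u - 2)/(u - 1)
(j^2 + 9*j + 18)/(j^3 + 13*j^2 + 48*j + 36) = (j + 3)/(j^2 + 7*j + 6)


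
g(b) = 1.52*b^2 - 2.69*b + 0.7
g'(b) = 3.04*b - 2.69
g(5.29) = 29.01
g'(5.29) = 13.39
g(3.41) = 9.20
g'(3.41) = 7.68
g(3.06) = 6.70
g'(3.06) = 6.61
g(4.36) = 17.87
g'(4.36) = 10.56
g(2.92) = 5.81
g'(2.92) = 6.19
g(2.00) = 1.40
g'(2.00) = 3.39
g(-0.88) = 4.24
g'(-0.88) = -5.37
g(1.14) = -0.39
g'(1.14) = 0.78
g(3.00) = 6.31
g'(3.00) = 6.43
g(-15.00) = 383.05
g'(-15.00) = -48.29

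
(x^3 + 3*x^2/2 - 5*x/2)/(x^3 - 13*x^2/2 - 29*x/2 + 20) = x/(x - 8)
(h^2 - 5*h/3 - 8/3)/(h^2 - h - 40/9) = 3*(h + 1)/(3*h + 5)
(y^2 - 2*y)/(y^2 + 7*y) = (y - 2)/(y + 7)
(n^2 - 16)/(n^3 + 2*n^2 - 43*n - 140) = (n - 4)/(n^2 - 2*n - 35)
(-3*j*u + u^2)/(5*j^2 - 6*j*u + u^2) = u*(-3*j + u)/(5*j^2 - 6*j*u + u^2)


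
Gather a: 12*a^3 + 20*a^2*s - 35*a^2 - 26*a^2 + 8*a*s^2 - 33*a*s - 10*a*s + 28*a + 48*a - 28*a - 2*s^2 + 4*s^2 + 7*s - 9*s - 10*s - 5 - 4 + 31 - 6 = 12*a^3 + a^2*(20*s - 61) + a*(8*s^2 - 43*s + 48) + 2*s^2 - 12*s + 16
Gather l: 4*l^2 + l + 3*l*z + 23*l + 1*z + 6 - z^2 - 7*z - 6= 4*l^2 + l*(3*z + 24) - z^2 - 6*z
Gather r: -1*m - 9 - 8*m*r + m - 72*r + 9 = r*(-8*m - 72)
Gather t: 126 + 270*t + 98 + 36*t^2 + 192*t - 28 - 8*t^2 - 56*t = 28*t^2 + 406*t + 196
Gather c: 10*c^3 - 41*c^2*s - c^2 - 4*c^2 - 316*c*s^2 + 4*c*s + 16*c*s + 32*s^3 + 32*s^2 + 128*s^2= 10*c^3 + c^2*(-41*s - 5) + c*(-316*s^2 + 20*s) + 32*s^3 + 160*s^2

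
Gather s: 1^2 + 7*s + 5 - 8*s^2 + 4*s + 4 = -8*s^2 + 11*s + 10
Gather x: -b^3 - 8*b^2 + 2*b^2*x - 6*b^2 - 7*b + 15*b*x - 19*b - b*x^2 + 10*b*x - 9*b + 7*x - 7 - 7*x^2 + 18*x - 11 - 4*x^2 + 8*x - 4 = -b^3 - 14*b^2 - 35*b + x^2*(-b - 11) + x*(2*b^2 + 25*b + 33) - 22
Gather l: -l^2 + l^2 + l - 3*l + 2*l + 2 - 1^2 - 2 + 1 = 0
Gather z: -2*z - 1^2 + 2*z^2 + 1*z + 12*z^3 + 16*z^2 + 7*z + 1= 12*z^3 + 18*z^2 + 6*z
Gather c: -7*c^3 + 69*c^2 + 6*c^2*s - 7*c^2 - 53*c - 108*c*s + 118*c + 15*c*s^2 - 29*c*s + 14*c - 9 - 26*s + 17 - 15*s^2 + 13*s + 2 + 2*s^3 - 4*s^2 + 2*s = -7*c^3 + c^2*(6*s + 62) + c*(15*s^2 - 137*s + 79) + 2*s^3 - 19*s^2 - 11*s + 10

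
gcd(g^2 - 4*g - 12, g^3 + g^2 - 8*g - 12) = g + 2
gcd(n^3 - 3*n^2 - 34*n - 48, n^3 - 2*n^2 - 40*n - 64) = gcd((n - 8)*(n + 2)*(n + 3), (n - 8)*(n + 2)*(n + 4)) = n^2 - 6*n - 16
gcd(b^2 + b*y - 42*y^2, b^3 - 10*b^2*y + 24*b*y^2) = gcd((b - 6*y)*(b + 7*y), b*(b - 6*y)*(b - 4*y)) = -b + 6*y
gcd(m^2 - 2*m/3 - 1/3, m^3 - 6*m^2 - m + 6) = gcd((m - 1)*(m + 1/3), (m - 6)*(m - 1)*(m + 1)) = m - 1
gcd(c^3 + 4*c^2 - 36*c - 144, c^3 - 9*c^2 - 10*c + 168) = c^2 - 2*c - 24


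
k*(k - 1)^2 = k^3 - 2*k^2 + k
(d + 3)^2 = d^2 + 6*d + 9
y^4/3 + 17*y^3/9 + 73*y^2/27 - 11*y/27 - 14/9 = (y/3 + 1)*(y - 2/3)*(y + 1)*(y + 7/3)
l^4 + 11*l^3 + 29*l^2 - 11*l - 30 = (l - 1)*(l + 1)*(l + 5)*(l + 6)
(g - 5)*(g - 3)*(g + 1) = g^3 - 7*g^2 + 7*g + 15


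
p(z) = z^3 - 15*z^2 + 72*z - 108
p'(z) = 3*z^2 - 30*z + 72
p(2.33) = -9.02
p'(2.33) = 18.39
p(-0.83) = -178.67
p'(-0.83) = 98.97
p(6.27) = 0.24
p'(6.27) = 1.84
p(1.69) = -24.33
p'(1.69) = 29.87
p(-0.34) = -134.25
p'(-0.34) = 82.55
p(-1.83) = -296.12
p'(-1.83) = 136.95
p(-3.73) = -637.15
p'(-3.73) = 225.64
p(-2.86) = -460.01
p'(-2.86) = 182.34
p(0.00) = -108.00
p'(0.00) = 72.00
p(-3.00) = -486.00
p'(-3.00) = 189.00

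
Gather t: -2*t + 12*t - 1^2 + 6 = 10*t + 5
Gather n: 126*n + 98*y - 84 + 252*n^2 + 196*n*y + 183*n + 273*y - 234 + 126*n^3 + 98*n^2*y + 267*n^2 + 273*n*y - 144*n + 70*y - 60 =126*n^3 + n^2*(98*y + 519) + n*(469*y + 165) + 441*y - 378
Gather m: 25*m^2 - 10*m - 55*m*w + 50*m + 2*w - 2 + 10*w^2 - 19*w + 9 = 25*m^2 + m*(40 - 55*w) + 10*w^2 - 17*w + 7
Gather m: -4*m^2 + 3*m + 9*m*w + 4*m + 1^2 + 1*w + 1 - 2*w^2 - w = -4*m^2 + m*(9*w + 7) - 2*w^2 + 2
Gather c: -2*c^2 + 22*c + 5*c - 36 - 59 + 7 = -2*c^2 + 27*c - 88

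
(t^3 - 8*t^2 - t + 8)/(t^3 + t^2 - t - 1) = (t - 8)/(t + 1)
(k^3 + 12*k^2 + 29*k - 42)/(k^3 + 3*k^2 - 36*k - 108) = (k^2 + 6*k - 7)/(k^2 - 3*k - 18)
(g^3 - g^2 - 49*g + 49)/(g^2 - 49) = g - 1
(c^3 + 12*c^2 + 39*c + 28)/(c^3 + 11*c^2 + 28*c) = (c + 1)/c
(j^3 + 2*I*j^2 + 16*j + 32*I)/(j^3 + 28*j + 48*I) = (j - 4*I)/(j - 6*I)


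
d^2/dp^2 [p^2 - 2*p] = 2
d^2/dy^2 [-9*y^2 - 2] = -18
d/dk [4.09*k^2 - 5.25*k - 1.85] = 8.18*k - 5.25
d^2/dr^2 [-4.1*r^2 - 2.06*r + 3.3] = -8.20000000000000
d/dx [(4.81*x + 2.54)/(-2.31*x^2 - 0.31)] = (11.1111*x^2 + 11.7348*x - 1.4911)/(5.3361*x^4 + 1.4322*x^2 + 0.0961)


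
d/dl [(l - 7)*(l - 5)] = 2*l - 12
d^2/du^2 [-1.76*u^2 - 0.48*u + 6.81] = -3.52000000000000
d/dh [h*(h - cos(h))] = h*(sin(h) + 1) + h - cos(h)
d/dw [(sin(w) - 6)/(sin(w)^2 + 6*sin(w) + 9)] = (15 - sin(w))*cos(w)/(sin(w) + 3)^3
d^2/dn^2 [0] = 0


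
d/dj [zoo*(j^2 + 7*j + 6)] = zoo*(j + 1)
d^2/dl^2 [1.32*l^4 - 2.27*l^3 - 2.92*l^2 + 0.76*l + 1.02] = 15.84*l^2 - 13.62*l - 5.84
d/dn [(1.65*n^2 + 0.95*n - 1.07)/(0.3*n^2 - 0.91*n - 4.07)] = (-1.7865*n^2 - 12.789*n - 4.8402)/(0.09*n^4 - 0.546*n^3 - 1.6139*n^2 + 7.4074*n + 16.5649)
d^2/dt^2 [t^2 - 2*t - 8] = 2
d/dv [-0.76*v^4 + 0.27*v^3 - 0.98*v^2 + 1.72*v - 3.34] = -3.04*v^3 + 0.81*v^2 - 1.96*v + 1.72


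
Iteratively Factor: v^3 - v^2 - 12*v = (v + 3)*(v^2 - 4*v) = v*(v + 3)*(v - 4)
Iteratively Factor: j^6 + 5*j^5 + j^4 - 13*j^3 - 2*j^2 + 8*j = (j)*(j^5 + 5*j^4 + j^3 - 13*j^2 - 2*j + 8) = j*(j + 2)*(j^4 + 3*j^3 - 5*j^2 - 3*j + 4) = j*(j - 1)*(j + 2)*(j^3 + 4*j^2 - j - 4) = j*(j - 1)^2*(j + 2)*(j^2 + 5*j + 4) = j*(j - 1)^2*(j + 1)*(j + 2)*(j + 4)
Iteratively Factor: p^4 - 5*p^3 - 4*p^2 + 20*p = (p - 2)*(p^3 - 3*p^2 - 10*p) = (p - 5)*(p - 2)*(p^2 + 2*p) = p*(p - 5)*(p - 2)*(p + 2)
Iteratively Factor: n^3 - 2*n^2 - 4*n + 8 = (n - 2)*(n^2 - 4) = (n - 2)*(n + 2)*(n - 2)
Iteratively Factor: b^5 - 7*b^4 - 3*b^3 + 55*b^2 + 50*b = (b + 2)*(b^4 - 9*b^3 + 15*b^2 + 25*b) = (b + 1)*(b + 2)*(b^3 - 10*b^2 + 25*b) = b*(b + 1)*(b + 2)*(b^2 - 10*b + 25) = b*(b - 5)*(b + 1)*(b + 2)*(b - 5)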